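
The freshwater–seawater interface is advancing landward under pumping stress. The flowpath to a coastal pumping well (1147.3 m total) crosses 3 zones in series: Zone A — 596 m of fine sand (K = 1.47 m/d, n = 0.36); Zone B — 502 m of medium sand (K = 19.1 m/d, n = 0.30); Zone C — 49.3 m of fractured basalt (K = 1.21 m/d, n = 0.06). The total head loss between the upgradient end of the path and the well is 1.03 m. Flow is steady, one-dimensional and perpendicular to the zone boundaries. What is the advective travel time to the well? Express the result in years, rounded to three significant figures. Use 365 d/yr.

Steady 1-D flow in series ⇒ the Darcy flux q is identical in every zone and the zone head losses add (resistances L/K in series).
Σ(L/K) = 596/1.47 + 502/19.1 + 49.3/1.21 = 405.4 + 26.28 + 40.74 = 472.5 d
q = ΔH / Σ(L/K) = 1.03 / 472.5 = 0.002180 m/d (same in every zone)
Zone A: v = q/n = 0.002180/0.36 = 0.006056 m/d → t_A = 596/0.006056 = 98420 d
Zone B: v = q/n = 0.002180/0.30 = 0.007267 m/d → t_B = 502/0.007267 = 69080 d
Zone C: v = q/n = 0.002180/0.06 = 0.03633 m/d → t_C = 49.3/0.03633 = 1357 d
Total t = 98420 + 69080 + 1357 = 168900 d
   = 168900 / 365 = 463 yr

463 years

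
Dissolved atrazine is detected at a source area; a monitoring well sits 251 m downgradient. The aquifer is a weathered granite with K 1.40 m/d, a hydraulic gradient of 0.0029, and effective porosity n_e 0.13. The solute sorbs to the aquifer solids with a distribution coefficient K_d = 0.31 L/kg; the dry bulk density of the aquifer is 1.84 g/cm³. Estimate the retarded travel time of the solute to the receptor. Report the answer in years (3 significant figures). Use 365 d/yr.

q = Ki = 1.40 × 0.0029 = 0.004060 m/d
Average linear velocity = 0.004060 / 0.13 = 0.03123 m/d
Retardation R = 1 + ρ_b·K_d/n = 1 + 1.84×0.31/0.13 = 5.388
Contaminant velocity v_c = v/R = 0.03123/5.388 = 0.005797 m/d
t = L/v_c = 251/0.005797 = 43300 d
   = 43300/365 = 119 yr

119 years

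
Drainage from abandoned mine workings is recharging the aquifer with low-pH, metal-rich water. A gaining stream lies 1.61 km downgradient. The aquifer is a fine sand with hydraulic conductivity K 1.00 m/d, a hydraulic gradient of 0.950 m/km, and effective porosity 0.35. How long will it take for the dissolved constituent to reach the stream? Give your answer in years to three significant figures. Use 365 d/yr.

Specific discharge q = 1.00 × 9.5e-4 = 9.500e-4 m/d
Seepage velocity v = q / n = 9.500e-4 / 0.35 = 0.002714 m/d
L = 1.61 km = 1610 m
t = L / v = 1610 / 0.002714 = 593200 d
   = 593200 / 365 = 1630 yr

1630 years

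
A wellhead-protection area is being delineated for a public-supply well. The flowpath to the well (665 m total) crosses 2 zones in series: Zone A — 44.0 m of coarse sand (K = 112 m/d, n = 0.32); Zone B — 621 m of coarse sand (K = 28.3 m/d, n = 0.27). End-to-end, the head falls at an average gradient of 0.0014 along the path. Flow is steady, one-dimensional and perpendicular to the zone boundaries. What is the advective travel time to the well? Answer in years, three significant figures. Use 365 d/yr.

For zones in series the flux q is common to all zones; the equivalent conductivity is the harmonic (thickness-weighted) mean, K_eq = L_total / Σ(L_j/K_j).
Σ(L/K) = 44.0/112 + 621/28.3 = 0.3929 + 21.94 = 22.34 d
K_eq = L_total / Σ(L/K) = 665 / 22.34 = 29.77 m/d
q = K_eq · i = 29.77 × 0.0014 = 0.04168 m/d (same in every zone)
Zone A: v = q/n = 0.04168/0.32 = 0.1303 m/d → t_A = 44.0/0.1303 = 337.8 d
Zone B: v = q/n = 0.04168/0.27 = 0.1544 m/d → t_B = 621/0.1544 = 4023 d
Total t = 337.8 + 4023 = 4361 d
   = 4361 / 365 = 11.9 yr

11.9 years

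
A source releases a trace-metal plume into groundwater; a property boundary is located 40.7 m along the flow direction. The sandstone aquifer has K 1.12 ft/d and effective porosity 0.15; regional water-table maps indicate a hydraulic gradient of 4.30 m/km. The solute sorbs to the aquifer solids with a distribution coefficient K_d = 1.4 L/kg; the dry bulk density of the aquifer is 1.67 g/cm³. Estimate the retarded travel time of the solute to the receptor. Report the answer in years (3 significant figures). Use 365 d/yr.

189 years

K = 1.12 ft/d × 0.3048 = 0.3414 m/d
q = Ki = 0.3414 × 0.0043 = 0.001468 m/d
v_s = q/n_e = 0.001468/0.15 = 0.009786 m/d
Retardation R = 1 + ρ_b·K_d/n = 1 + 1.67×1.4/0.15 = 16.59
Contaminant velocity v_c = v/R = 0.009786/16.59 = 5.900e-4 m/d
t = L/v_c = 40.7/5.900e-4 = 68980 d
   = 68980/365 = 189 yr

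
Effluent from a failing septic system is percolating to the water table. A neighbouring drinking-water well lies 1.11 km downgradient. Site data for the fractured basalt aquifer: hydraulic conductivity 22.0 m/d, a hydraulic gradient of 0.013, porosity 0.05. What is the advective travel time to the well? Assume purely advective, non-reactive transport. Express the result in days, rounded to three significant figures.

q = Ki = 22.0 × 0.013 = 0.2860 m/d
Average linear velocity = 0.2860 / 0.05 = 5.720 m/d
L = 1.11 km = 1110 m
t = L / v = 1110 / 5.720 = 194.1 d

194 days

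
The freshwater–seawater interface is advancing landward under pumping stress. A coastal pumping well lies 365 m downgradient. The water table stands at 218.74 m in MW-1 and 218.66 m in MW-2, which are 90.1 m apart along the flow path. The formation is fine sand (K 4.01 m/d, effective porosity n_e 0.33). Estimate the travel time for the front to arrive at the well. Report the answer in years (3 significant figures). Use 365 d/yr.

92.7 years

Hydraulic gradient i = (218.74 − 218.66) / 90.1 = 0.08 / 90.1 = 8.879e-4
Specific discharge q = 4.01 × 8.879e-4 = 0.003560 m/d
Seepage velocity v = q / n = 0.003560 / 0.33 = 0.01079 m/d
t = L / v = 365 / 0.01079 = 33830 d
   = 33830 / 365 = 92.7 yr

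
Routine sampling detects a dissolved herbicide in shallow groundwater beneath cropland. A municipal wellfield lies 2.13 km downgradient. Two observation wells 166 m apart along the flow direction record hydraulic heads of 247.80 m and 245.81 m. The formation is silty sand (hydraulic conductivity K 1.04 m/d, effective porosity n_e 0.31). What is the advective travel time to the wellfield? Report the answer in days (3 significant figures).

53000 days

Hydraulic gradient i = (247.80 − 245.81) / 166 = 1.99 / 166 = 0.01199
Specific discharge q = 1.04 × 0.01199 = 0.01247 m/d
v = Ki/n = 1.04·0.01199/0.31 = 0.04022 m/d
L = 2.13 km = 2130 m
t = L / v = 2130 / 0.04022 = 52960 d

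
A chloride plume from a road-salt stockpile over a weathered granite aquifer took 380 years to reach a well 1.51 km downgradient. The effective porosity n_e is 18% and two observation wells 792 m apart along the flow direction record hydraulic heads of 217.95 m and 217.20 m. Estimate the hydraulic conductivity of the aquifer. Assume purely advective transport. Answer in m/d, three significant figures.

Hydraulic gradient i = (217.95 − 217.20) / 792 = 0.75 / 792 = 9.470e-4
t = 380 years = 138700 d
L = 1.51 km = 1510 m
v = L / t = 1510 / 138700 = 0.01089 m/d
K = v · n / i = 0.01089 × 0.18 / 9.470e-4 = 2.07 m/d

2.07 m/d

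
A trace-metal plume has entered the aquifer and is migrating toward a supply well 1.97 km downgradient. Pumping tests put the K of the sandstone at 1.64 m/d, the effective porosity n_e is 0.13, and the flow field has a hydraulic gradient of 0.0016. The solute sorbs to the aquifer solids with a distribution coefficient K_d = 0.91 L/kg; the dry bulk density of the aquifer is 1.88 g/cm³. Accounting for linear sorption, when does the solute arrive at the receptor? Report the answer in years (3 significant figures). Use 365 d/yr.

3790 years

q = Ki = 1.64 × 0.0016 = 0.002624 m/d
Seepage velocity v = q / n = 0.002624 / 0.13 = 0.02018 m/d
Retardation R = 1 + ρ_b·K_d/n = 1 + 1.88×0.91/0.13 = 14.16
Contaminant velocity v_c = v/R = 0.02018/14.16 = 0.001425 m/d
L = 1.97 km = 1970 m
t = L/v_c = 1970/0.001425 = 1.382e6 d
   = 1.382e6/365 = 3790 yr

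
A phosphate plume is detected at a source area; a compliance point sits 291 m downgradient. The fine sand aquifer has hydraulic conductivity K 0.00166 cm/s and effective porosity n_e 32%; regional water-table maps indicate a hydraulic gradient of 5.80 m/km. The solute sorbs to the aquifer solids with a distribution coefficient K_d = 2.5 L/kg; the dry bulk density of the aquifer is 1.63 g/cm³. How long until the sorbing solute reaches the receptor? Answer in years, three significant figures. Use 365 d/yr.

421 years

K = 0.00166 cm/s × 864 = 1.434 m/d
Specific discharge q = 1.434 × 0.0058 = 0.008319 m/d
Average linear velocity = 0.008319 / 0.32 = 0.02600 m/d
Retardation R = 1 + ρ_b·K_d/n = 1 + 1.63×2.5/0.32 = 13.73
Contaminant velocity v_c = v/R = 0.02600/13.73 = 0.001893 m/d
t = L/v_c = 291/0.001893 = 153700 d
   = 153700/365 = 421 yr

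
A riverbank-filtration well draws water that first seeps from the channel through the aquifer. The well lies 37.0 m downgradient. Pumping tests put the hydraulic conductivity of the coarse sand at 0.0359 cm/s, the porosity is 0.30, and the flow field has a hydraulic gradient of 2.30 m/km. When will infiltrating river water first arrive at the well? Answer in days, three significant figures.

156 days

K = 0.0359 cm/s × 864 = 31.02 m/d
q = Ki = 31.02 × 0.0023 = 0.07134 m/d
Seepage velocity v = q / n = 0.07134 / 0.30 = 0.2378 m/d
t = L / v = 37.0 / 0.2378 = 155.6 d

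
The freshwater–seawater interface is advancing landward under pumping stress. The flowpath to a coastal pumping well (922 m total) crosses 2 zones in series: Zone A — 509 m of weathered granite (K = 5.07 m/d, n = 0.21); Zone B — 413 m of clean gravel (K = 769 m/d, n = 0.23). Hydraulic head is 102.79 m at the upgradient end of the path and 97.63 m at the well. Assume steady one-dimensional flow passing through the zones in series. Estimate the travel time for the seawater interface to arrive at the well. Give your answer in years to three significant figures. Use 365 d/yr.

Total head drop ΔH = 102.79 − 97.63 = 5.16 m
Steady 1-D flow in series ⇒ the Darcy flux q is identical in every zone and the zone head losses add (resistances L/K in series).
Σ(L/K) = 509/5.07 + 413/769 = 100.4 + 0.5371 = 100.9 d
q = ΔH / Σ(L/K) = 5.16 / 100.9 = 0.05112 m/d (same in every zone)
Zone A: v = q/n = 0.05112/0.21 = 0.2434 m/d → t_A = 509/0.2434 = 2091 d
Zone B: v = q/n = 0.05112/0.23 = 0.2223 m/d → t_B = 413/0.2223 = 1858 d
Total t = 2091 + 1858 = 3949 d
   = 3949 / 365 = 10.8 yr

10.8 years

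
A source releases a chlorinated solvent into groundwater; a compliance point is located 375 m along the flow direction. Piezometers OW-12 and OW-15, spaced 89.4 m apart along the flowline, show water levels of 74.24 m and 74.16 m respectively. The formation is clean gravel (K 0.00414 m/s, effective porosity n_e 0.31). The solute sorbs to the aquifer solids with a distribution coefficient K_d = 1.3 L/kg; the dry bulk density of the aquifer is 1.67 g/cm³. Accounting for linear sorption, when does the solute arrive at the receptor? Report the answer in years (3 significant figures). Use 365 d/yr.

7.96 years

Hydraulic gradient i = (74.24 − 74.16) / 89.4 = 0.08 / 89.4 = 8.949e-4
K = 0.00414 m/s × 86400 s/d = 357.7 m/d
q = Ki = 357.7 × 8.949e-4 = 0.3201 m/d
Average linear velocity = 0.3201 / 0.31 = 1.033 m/d
Retardation R = 1 + ρ_b·K_d/n = 1 + 1.67×1.3/0.31 = 8.003
Contaminant velocity v_c = v/R = 1.033/8.003 = 0.1290 m/d
t = L/v_c = 375/0.1290 = 2907 d
   = 2907/365 = 7.96 yr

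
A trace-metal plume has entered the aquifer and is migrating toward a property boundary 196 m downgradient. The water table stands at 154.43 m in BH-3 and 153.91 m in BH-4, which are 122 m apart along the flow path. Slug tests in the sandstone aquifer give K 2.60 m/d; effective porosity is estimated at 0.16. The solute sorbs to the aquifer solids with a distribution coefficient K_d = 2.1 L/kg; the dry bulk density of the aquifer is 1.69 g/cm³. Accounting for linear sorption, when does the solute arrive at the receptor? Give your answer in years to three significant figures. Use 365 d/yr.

Hydraulic gradient i = (154.43 − 153.91) / 122 = 0.52 / 122 = 0.004262
Darcy flux q = K·i = 2.60 × 0.004262 = 0.01108 m/d
v_s = q/n_e = 0.01108/0.16 = 0.06926 m/d
Retardation R = 1 + ρ_b·K_d/n = 1 + 1.69×2.1/0.16 = 23.18
Contaminant velocity v_c = v/R = 0.06926/23.18 = 0.002988 m/d
t = L/v_c = 196/0.002988 = 65600 d
   = 65600/365 = 180 yr

180 years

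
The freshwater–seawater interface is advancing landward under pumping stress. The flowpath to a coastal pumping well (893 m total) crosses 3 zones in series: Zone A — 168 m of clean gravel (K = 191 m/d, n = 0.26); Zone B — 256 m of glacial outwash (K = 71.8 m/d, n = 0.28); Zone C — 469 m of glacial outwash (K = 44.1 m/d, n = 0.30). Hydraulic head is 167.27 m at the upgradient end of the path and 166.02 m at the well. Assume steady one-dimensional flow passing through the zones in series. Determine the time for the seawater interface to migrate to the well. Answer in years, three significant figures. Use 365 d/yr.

8.46 years

Total head drop ΔH = 167.27 − 166.02 = 1.25 m
Steady 1-D flow in series ⇒ the Darcy flux q is identical in every zone and the zone head losses add (resistances L/K in series).
Σ(L/K) = 168/191 + 256/71.8 + 469/44.1 = 0.8796 + 3.565 + 10.63 = 15.08 d
q = ΔH / Σ(L/K) = 1.25 / 15.08 = 0.08289 m/d (same in every zone)
Zone A: v = q/n = 0.08289/0.26 = 0.3188 m/d → t_A = 168/0.3188 = 527.0 d
Zone B: v = q/n = 0.08289/0.28 = 0.2960 m/d → t_B = 256/0.2960 = 864.7 d
Zone C: v = q/n = 0.08289/0.30 = 0.2763 m/d → t_C = 469/0.2763 = 1697 d
Total t = 527.0 + 864.7 + 1697 = 3089 d
   = 3089 / 365 = 8.46 yr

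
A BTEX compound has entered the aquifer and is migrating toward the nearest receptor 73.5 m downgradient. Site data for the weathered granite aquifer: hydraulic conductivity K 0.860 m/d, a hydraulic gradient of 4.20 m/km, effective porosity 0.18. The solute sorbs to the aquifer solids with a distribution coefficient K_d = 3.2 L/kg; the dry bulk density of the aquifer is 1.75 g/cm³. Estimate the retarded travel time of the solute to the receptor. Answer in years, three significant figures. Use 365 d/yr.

Specific discharge q = 0.860 × 0.0042 = 0.003612 m/d
v = Ki/n = 0.860·0.0042/0.18 = 0.02007 m/d
Retardation R = 1 + ρ_b·K_d/n = 1 + 1.75×3.2/0.18 = 32.11
Contaminant velocity v_c = v/R = 0.02007/32.11 = 6.249e-4 m/d
t = L/v_c = 73.5/6.249e-4 = 117600 d
   = 117600/365 = 322 yr

322 years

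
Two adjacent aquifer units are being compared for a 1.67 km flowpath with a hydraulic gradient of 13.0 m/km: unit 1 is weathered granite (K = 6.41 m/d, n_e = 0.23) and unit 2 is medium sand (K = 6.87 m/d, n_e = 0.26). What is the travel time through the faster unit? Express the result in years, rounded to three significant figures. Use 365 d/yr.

12.6 years

Unit 1 (weathered granite): v = 6.41×0.013/0.23 = 0.3623 m/d, t = 1670/0.3623 = 4609 d
Unit 2 (medium sand): v = 6.87×0.013/0.26 = 0.3435 m/d, t = 1670/0.3435 = 4862 d
Faster: 4609 d / 365 = 12.6 yr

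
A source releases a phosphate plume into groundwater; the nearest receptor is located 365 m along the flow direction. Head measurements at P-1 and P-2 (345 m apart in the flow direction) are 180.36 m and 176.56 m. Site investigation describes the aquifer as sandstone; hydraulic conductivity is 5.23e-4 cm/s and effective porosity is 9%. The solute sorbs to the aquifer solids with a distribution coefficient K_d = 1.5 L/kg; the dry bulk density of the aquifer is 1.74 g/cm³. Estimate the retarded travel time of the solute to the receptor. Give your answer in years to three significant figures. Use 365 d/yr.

Hydraulic gradient i = (180.36 − 176.56) / 345 = 3.80 / 345 = 0.01101
K = 5.23e-4 cm/s × 864 = 0.4519 m/d
Darcy flux q = K·i = 0.4519 × 0.01101 = 0.004977 m/d
v_s = q/n_e = 0.004977/0.09 = 0.05530 m/d
Retardation R = 1 + ρ_b·K_d/n = 1 + 1.74×1.5/0.09 = 30.00
Contaminant velocity v_c = v/R = 0.05530/30.00 = 0.001843 m/d
t = L/v_c = 365/0.001843 = 198000 d
   = 198000/365 = 542 yr

542 years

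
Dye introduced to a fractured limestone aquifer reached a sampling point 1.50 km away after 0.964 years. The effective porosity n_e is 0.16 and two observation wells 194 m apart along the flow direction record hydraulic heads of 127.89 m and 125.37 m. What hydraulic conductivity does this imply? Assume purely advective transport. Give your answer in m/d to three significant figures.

Hydraulic gradient i = (127.89 − 125.37) / 194 = 2.52 / 194 = 0.01299
t = 0.964 years = 351.9 d
L = 1.50 km = 1500 m
v = L / t = 1500 / 351.9 = 4.263 m/d
K = v · n / i = 4.263 × 0.16 / 0.01299 = 52.5 m/d

52.5 m/d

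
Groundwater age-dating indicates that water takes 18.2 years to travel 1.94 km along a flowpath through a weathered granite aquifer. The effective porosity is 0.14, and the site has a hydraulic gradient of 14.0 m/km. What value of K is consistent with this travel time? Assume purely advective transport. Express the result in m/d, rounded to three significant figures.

t = 18.2 years = 6643 d
L = 1.94 km = 1940 m
v = L / t = 1940 / 6643 = 0.2920 m/d
K = v · n / i = 0.2920 × 0.14 / 0.014 = 2.92 m/d

2.92 m/d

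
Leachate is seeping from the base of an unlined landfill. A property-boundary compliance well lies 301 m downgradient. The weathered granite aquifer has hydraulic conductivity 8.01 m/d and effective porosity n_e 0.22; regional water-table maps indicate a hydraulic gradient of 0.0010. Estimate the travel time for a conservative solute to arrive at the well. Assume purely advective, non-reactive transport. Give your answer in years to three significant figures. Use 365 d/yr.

Darcy flux q = K·i = 8.01 × 0.0010 = 0.008010 m/d
Average linear velocity = 0.008010 / 0.22 = 0.03641 m/d
t = L / v = 301 / 0.03641 = 8267 d
   = 8267 / 365 = 22.6 yr

22.6 years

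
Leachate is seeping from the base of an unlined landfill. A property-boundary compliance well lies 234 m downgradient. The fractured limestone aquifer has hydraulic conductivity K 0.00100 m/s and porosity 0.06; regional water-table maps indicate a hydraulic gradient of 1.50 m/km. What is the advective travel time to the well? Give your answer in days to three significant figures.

K = 0.00100 m/s × 86400 s/d = 86.40 m/d
Darcy flux q = K·i = 86.40 × 0.0015 = 0.1296 m/d
v = Ki/n = 86.40·0.0015/0.06 = 2.160 m/d
t = L / v = 234 / 2.160 = 108.3 d

108 days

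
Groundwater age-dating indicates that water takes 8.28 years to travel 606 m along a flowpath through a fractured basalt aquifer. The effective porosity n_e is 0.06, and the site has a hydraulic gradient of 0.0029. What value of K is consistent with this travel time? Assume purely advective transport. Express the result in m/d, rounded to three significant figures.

t = 8.28 years = 3022 d
v = L / t = 606 / 3022 = 0.2005 m/d
K = v · n / i = 0.2005 × 0.06 / 0.0029 = 4.15 m/d

4.15 m/d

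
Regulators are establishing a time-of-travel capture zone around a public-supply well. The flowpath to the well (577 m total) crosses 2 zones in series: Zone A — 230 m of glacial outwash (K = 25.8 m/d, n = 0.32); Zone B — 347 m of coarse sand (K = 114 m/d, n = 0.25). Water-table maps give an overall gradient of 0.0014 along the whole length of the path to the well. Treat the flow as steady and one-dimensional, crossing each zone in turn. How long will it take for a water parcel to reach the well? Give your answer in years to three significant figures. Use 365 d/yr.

Continuity: the same q passes through each zone, so ΔH = q·Σ(L_j/K_j) — the zones act as resistances in series.
Σ(L/K) = 230/25.8 + 347/114 = 8.915 + 3.044 = 11.96 d
K_eq = L_total / Σ(L/K) = 577 / 11.96 = 48.25 m/d
q = K_eq · i = 48.25 × 0.0014 = 0.06755 m/d (same in every zone)
Zone A: v = q/n = 0.06755/0.32 = 0.2111 m/d → t_A = 230/0.2111 = 1090 d
Zone B: v = q/n = 0.06755/0.25 = 0.2702 m/d → t_B = 347/0.2702 = 1284 d
Total t = 1090 + 1284 = 2374 d
   = 2374 / 365 = 6.50 yr

6.50 years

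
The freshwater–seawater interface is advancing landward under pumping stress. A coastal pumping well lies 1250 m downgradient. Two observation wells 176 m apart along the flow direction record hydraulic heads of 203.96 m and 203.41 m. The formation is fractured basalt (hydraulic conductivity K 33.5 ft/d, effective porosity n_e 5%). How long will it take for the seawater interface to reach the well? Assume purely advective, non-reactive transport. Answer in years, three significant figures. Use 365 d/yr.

Hydraulic gradient i = (203.96 − 203.41) / 176 = 0.55 / 176 = 0.003125
K = 33.5 ft/d × 0.3048 = 10.21 m/d
q = Ki = 10.21 × 0.003125 = 0.03191 m/d
Average linear velocity = 0.03191 / 0.05 = 0.6382 m/d
t = L / v = 1250 / 0.6382 = 1959 d
   = 1959 / 365 = 5.37 yr

5.37 years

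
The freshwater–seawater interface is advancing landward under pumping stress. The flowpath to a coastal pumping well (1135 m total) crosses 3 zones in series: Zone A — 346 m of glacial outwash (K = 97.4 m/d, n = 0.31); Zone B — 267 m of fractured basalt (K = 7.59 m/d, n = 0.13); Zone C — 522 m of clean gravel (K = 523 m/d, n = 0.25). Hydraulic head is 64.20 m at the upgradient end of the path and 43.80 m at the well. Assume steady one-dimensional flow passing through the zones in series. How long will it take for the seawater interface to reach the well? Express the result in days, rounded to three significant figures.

Total head drop ΔH = 64.20 − 43.80 = 20.40 m
Steady 1-D flow in series ⇒ the Darcy flux q is identical in every zone and the zone head losses add (resistances L/K in series).
Σ(L/K) = 346/97.4 + 267/7.59 + 522/523 = 3.552 + 35.18 + 0.9981 = 39.73 d
q = ΔH / Σ(L/K) = 20.40 / 39.73 = 0.5135 m/d (same in every zone)
Zone A: v = q/n = 0.5135/0.31 = 1.656 m/d → t_A = 346/1.656 = 208.9 d
Zone B: v = q/n = 0.5135/0.13 = 3.950 m/d → t_B = 267/3.950 = 67.60 d
Zone C: v = q/n = 0.5135/0.25 = 2.054 m/d → t_C = 522/2.054 = 254.1 d
Total t = 208.9 + 67.60 + 254.1 = 530.6 d

531 days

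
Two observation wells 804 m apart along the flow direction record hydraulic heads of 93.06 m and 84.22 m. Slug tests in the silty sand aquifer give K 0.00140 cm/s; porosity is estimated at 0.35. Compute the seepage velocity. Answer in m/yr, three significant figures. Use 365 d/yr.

13.9 m/yr

Hydraulic gradient i = (93.06 − 84.22) / 804 = 8.84 / 804 = 0.01100
K = 0.00140 cm/s × 864 = 1.210 m/d
Darcy flux q = K·i = 1.210 × 0.01100 = 0.01330 m/d
Seepage velocity v = q / n = 0.01330 / 0.35 = 0.03800 m/d
   = 0.03800 × 365 = 13.9 m/yr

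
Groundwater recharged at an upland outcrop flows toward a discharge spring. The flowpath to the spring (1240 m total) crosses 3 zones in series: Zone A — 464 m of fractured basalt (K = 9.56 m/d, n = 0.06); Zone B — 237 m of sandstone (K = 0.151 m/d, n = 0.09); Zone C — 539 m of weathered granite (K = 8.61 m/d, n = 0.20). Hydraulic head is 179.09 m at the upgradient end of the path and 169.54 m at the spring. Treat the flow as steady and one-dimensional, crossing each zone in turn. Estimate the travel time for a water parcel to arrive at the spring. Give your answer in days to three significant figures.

Total head drop ΔH = 179.09 − 169.54 = 9.55 m
Continuity: the same q passes through each zone, so ΔH = q·Σ(L_j/K_j) — the zones act as resistances in series.
Σ(L/K) = 464/9.56 + 237/0.151 + 539/8.61 = 48.54 + 1570 + 62.60 = 1681 d
q = ΔH / Σ(L/K) = 9.55 / 1681 = 0.005682 m/d (same in every zone)
Zone A: v = q/n = 0.005682/0.06 = 0.09470 m/d → t_A = 464/0.09470 = 4899 d
Zone B: v = q/n = 0.005682/0.09 = 0.06314 m/d → t_B = 237/0.06314 = 3754 d
Zone C: v = q/n = 0.005682/0.20 = 0.02841 m/d → t_C = 539/0.02841 = 18970 d
Total t = 4899 + 3754 + 18970 = 27620 d

27600 days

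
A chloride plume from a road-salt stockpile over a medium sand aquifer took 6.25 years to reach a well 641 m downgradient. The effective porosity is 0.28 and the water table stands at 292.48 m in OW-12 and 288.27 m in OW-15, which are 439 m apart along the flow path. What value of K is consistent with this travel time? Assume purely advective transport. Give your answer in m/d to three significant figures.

8.20 m/d

Hydraulic gradient i = (292.48 − 288.27) / 439 = 4.21 / 439 = 0.009590
t = 6.25 years = 2281 d
v = L / t = 641 / 2281 = 0.2810 m/d
K = v · n / i = 0.2810 × 0.28 / 0.009590 = 8.20 m/d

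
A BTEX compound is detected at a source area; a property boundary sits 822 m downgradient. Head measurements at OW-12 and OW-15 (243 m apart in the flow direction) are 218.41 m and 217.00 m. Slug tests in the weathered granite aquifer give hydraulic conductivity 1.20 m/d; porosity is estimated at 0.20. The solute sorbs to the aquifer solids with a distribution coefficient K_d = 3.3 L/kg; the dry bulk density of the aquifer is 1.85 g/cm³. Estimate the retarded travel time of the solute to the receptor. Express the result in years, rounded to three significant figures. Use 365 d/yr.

Hydraulic gradient i = (218.41 − 217.00) / 243 = 1.41 / 243 = 0.005802
Specific discharge q = 1.20 × 0.005802 = 0.006963 m/d
Seepage velocity v = q / n = 0.006963 / 0.20 = 0.03481 m/d
Retardation R = 1 + ρ_b·K_d/n = 1 + 1.85×3.3/0.20 = 31.52
Contaminant velocity v_c = v/R = 0.03481/31.52 = 0.001104 m/d
t = L/v_c = 822/0.001104 = 744300 d
   = 744300/365 = 2040 yr

2040 years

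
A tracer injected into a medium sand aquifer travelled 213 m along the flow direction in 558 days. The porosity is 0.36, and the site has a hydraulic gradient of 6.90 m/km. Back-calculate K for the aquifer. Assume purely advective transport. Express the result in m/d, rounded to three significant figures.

19.9 m/d

v = L / t = 213 / 558 = 0.3817 m/d
K = v · n / i = 0.3817 × 0.36 / 0.0069 = 19.9 m/d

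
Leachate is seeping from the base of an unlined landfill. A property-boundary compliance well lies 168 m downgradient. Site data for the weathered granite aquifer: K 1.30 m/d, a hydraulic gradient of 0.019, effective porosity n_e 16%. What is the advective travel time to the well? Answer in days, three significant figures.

q = Ki = 1.30 × 0.019 = 0.02470 m/d
Average linear velocity = 0.02470 / 0.16 = 0.1544 m/d
t = L / v = 168 / 0.1544 = 1088 d

1090 days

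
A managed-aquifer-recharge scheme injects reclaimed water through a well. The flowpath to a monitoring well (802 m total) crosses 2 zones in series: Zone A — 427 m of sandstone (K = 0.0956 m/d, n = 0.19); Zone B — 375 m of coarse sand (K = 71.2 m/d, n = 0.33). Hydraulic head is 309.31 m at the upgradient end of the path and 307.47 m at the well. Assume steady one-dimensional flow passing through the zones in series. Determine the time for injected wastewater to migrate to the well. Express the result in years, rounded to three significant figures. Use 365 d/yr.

Total head drop ΔH = 309.31 − 307.47 = 1.84 m
Steady 1-D flow in series ⇒ the Darcy flux q is identical in every zone and the zone head losses add (resistances L/K in series).
Σ(L/K) = 427/0.0956 + 375/71.2 = 4467 + 5.267 = 4472 d
q = ΔH / Σ(L/K) = 1.84 / 4472 = 4.115e-4 m/d (same in every zone)
Zone A: v = q/n = 4.115e-4/0.19 = 0.002166 m/d → t_A = 427/0.002166 = 197200 d
Zone B: v = q/n = 4.115e-4/0.33 = 0.001247 m/d → t_B = 375/0.001247 = 300800 d
Total t = 197200 + 300800 = 497900 d
   = 497900 / 365 = 1360 yr

1360 years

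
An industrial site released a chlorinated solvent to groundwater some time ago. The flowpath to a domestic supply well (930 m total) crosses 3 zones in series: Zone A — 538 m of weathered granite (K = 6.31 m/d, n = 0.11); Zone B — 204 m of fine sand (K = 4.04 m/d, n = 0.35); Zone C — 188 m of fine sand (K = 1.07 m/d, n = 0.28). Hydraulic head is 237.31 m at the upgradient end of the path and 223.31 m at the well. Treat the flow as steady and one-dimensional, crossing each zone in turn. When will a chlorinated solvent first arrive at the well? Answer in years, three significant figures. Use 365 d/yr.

11.2 years

Total head drop ΔH = 237.31 − 223.31 = 14.00 m
Steady 1-D flow in series ⇒ the Darcy flux q is identical in every zone and the zone head losses add (resistances L/K in series).
Σ(L/K) = 538/6.31 + 204/4.04 + 188/1.07 = 85.26 + 50.50 + 175.7 = 311.5 d
q = ΔH / Σ(L/K) = 14.00 / 311.5 = 0.04495 m/d (same in every zone)
Zone A: v = q/n = 0.04495/0.11 = 0.4086 m/d → t_A = 538/0.4086 = 1317 d
Zone B: v = q/n = 0.04495/0.35 = 0.1284 m/d → t_B = 204/0.1284 = 1588 d
Zone C: v = q/n = 0.04495/0.28 = 0.1605 m/d → t_C = 188/0.1605 = 1171 d
Total t = 1317 + 1588 + 1171 = 4076 d
   = 4076 / 365 = 11.2 yr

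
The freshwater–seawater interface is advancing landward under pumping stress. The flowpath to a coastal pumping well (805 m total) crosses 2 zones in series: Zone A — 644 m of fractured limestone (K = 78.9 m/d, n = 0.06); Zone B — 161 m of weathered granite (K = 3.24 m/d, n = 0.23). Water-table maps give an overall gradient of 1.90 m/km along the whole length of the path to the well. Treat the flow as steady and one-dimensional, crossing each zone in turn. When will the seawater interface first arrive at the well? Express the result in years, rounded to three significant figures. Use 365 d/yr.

Continuity: the same q passes through each zone, so ΔH = q·Σ(L_j/K_j) — the zones act as resistances in series.
Σ(L/K) = 644/78.9 + 161/3.24 = 8.162 + 49.69 = 57.85 d
K_eq = L_total / Σ(L/K) = 805 / 57.85 = 13.91 m/d
q = K_eq · i = 13.91 × 0.0019 = 0.02644 m/d (same in every zone)
Zone A: v = q/n = 0.02644/0.06 = 0.4406 m/d → t_A = 644/0.4406 = 1462 d
Zone B: v = q/n = 0.02644/0.23 = 0.1149 m/d → t_B = 161/0.1149 = 1401 d
Total t = 1462 + 1401 = 2862 d
   = 2862 / 365 = 7.84 yr

7.84 years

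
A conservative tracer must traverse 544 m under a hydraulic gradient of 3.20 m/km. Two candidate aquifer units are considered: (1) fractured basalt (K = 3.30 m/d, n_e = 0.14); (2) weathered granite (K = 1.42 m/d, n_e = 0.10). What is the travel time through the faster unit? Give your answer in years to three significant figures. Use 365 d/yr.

19.8 years

Unit 1 (fractured basalt): v = 3.30×0.0032/0.14 = 0.07543 m/d, t = 544/0.07543 = 7212 d
Unit 2 (weathered granite): v = 1.42×0.0032/0.10 = 0.04544 m/d, t = 544/0.04544 = 11970 d
Faster: 7212 d / 365 = 19.8 yr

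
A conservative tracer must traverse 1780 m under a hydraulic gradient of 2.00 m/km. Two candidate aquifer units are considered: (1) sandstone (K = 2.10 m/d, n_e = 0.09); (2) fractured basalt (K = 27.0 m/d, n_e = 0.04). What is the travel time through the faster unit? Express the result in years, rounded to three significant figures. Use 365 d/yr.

Unit 1 (sandstone): v = 2.10×0.0020/0.09 = 0.04667 m/d, t = 1780/0.04667 = 38140 d
Unit 2 (fractured basalt): v = 27.0×0.0020/0.04 = 1.350 m/d, t = 1780/1.350 = 1319 d
Faster: 1319 d / 365 = 3.61 yr

3.61 years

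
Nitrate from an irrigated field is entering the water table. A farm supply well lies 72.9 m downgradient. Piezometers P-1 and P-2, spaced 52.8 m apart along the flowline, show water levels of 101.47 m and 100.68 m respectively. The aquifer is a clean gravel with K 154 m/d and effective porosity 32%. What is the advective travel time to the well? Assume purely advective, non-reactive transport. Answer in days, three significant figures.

10.1 days

Hydraulic gradient i = (101.47 − 100.68) / 52.8 = 0.79 / 52.8 = 0.01496
Specific discharge q = 154 × 0.01496 = 2.304 m/d
Average linear velocity = 2.304 / 0.32 = 7.201 m/d
t = L / v = 72.9 / 7.201 = 10.12 d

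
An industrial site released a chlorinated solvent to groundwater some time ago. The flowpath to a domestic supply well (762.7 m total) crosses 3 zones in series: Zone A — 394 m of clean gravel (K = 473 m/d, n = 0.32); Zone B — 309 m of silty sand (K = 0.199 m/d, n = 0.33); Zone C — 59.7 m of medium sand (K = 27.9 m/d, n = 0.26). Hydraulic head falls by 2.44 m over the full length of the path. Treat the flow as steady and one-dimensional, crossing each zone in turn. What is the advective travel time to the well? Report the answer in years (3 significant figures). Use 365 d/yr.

Continuity: the same q passes through each zone, so ΔH = q·Σ(L_j/K_j) — the zones act as resistances in series.
Σ(L/K) = 394/473 + 309/0.199 + 59.7/27.9 = 0.8330 + 1553 + 2.140 = 1556 d
q = ΔH / Σ(L/K) = 2.44 / 1556 = 0.001568 m/d (same in every zone)
Zone A: v = q/n = 0.001568/0.32 = 0.004901 m/d → t_A = 394/0.004901 = 80390 d
Zone B: v = q/n = 0.001568/0.33 = 0.004753 m/d → t_B = 309/0.004753 = 65020 d
Zone C: v = q/n = 0.001568/0.26 = 0.006032 m/d → t_C = 59.7/0.006032 = 9897 d
Total t = 80390 + 65020 + 9897 = 155300 d
   = 155300 / 365 = 425 yr

425 years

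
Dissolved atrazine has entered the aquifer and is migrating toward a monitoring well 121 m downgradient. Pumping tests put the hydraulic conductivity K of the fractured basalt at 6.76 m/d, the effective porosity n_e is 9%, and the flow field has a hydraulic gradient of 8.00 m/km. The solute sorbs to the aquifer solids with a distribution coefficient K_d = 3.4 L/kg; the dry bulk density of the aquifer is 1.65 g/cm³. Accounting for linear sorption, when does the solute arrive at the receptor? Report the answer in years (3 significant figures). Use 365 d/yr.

34.9 years

q = Ki = 6.76 × 0.0080 = 0.05408 m/d
Seepage velocity v = q / n = 0.05408 / 0.09 = 0.6009 m/d
Retardation R = 1 + ρ_b·K_d/n = 1 + 1.65×3.4/0.09 = 63.33
Contaminant velocity v_c = v/R = 0.6009/63.33 = 0.009488 m/d
t = L/v_c = 121/0.009488 = 12750 d
   = 12750/365 = 34.9 yr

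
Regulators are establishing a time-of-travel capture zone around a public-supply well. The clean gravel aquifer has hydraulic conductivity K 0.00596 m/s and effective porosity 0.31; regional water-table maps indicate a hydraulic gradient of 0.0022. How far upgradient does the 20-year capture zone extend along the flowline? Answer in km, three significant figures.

26.7 km

K = 0.00596 m/s × 86400 s/d = 514.9 m/d
q = Ki = 514.9 × 0.0022 = 1.133 m/d
v_s = q/n_e = 1.133/0.31 = 3.654 m/d
T = 20 yr × 365 = 7300 d
L = v × T = 3.654 × 7300 = 26680 m
   = 26.7 km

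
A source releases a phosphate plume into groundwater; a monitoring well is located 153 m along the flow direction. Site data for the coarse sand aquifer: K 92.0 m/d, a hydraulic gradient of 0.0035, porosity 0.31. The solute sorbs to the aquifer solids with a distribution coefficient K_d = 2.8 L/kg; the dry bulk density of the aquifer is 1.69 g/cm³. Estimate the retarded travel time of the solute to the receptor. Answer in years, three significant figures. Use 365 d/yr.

6.56 years

q = Ki = 92.0 × 0.0035 = 0.3220 m/d
Average linear velocity = 0.3220 / 0.31 = 1.039 m/d
Retardation R = 1 + ρ_b·K_d/n = 1 + 1.69×2.8/0.31 = 16.26
Contaminant velocity v_c = v/R = 1.039/16.26 = 0.06386 m/d
t = L/v_c = 153/0.06386 = 2396 d
   = 2396/365 = 6.56 yr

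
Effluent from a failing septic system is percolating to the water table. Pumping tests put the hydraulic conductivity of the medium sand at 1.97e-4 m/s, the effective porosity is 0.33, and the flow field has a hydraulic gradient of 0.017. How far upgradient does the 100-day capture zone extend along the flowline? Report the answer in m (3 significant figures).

87.7 m

K = 1.97e-4 m/s × 86400 s/d = 17.02 m/d
Specific discharge q = 17.02 × 0.017 = 0.2894 m/d
v_s = q/n_e = 0.2894/0.33 = 0.8768 m/d
L = v × T = 0.8768 × 100 = 87.68 m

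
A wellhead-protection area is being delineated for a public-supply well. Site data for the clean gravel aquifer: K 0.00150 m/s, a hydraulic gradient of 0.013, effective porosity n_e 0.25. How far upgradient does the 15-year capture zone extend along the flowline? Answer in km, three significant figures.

36.9 km

K = 0.00150 m/s × 86400 s/d = 129.6 m/d
Darcy flux q = K·i = 129.6 × 0.013 = 1.685 m/d
v = Ki/n = 129.6·0.013/0.25 = 6.739 m/d
T = 15 yr × 365 = 5475 d
L = v × T = 6.739 × 5475 = 36900 m
   = 36.9 km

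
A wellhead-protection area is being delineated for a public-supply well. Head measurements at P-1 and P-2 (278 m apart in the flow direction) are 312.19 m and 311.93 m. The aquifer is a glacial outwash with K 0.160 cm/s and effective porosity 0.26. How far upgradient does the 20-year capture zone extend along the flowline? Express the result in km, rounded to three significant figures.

3.63 km

Hydraulic gradient i = (312.19 − 311.93) / 278 = 0.26 / 278 = 9.353e-4
K = 0.160 cm/s × 864 = 138.2 m/d
q = Ki = 138.2 × 9.353e-4 = 0.1293 m/d
Average linear velocity = 0.1293 / 0.26 = 0.4973 m/d
T = 20 yr × 365 = 7300 d
L = v × T = 0.4973 × 7300 = 3630 m
   = 3.63 km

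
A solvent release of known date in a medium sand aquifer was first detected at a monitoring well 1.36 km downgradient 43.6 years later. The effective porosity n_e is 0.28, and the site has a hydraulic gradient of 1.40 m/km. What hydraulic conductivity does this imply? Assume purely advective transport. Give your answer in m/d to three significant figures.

17.1 m/d

t = 43.6 years = 15910 d
L = 1.36 km = 1360 m
v = L / t = 1360 / 15910 = 0.08546 m/d
K = v · n / i = 0.08546 × 0.28 / 0.0014 = 17.1 m/d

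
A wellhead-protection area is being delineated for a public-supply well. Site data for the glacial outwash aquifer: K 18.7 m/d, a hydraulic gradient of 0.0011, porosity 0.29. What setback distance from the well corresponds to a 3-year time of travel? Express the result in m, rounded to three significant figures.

77.7 m

Darcy flux q = K·i = 18.7 × 0.0011 = 0.02057 m/d
Average linear velocity = 0.02057 / 0.29 = 0.07093 m/d
T = 3 yr × 365 = 1095 d
L = v × T = 0.07093 × 1095 = 77.67 m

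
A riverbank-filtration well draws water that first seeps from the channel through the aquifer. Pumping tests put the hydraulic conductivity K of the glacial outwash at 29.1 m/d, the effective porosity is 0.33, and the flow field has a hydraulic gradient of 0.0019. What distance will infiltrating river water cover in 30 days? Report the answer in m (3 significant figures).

Darcy flux q = K·i = 29.1 × 0.0019 = 0.05529 m/d
Seepage velocity v = q / n = 0.05529 / 0.33 = 0.1675 m/d
L = v × T = 0.1675 × 30 = 5.026 m

5.03 m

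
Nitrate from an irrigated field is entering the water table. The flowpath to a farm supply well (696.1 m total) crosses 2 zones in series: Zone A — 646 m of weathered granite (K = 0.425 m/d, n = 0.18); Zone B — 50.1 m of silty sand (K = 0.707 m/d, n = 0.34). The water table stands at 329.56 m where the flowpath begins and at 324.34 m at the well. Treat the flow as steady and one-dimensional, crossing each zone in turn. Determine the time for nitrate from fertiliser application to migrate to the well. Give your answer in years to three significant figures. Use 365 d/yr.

111 years

Total head drop ΔH = 329.56 − 324.34 = 5.22 m
Continuity: the same q passes through each zone, so ΔH = q·Σ(L_j/K_j) — the zones act as resistances in series.
Σ(L/K) = 646/0.425 + 50.1/0.707 = 1520 + 70.86 = 1591 d
q = ΔH / Σ(L/K) = 5.22 / 1591 = 0.003281 m/d (same in every zone)
Zone A: v = q/n = 0.003281/0.18 = 0.01823 m/d → t_A = 646/0.01823 = 35440 d
Zone B: v = q/n = 0.003281/0.34 = 0.009651 m/d → t_B = 50.1/0.009651 = 5191 d
Total t = 35440 + 5191 = 40630 d
   = 40630 / 365 = 111 yr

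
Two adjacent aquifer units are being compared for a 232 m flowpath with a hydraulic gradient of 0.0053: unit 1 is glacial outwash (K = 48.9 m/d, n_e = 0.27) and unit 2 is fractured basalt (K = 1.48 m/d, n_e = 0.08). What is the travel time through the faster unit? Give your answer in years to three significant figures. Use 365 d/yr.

0.662 years

Unit 1 (glacial outwash): v = 48.9×0.0053/0.27 = 0.9599 m/d, t = 232/0.9599 = 241.7 d
Unit 2 (fractured basalt): v = 1.48×0.0053/0.08 = 0.09805 m/d, t = 232/0.09805 = 2366 d
Faster: 241.7 d / 365 = 0.662 yr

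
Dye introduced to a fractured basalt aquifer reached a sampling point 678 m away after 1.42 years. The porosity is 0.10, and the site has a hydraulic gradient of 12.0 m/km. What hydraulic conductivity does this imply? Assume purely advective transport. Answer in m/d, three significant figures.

t = 1.42 years = 518.3 d
v = L / t = 678 / 518.3 = 1.308 m/d
K = v · n / i = 1.308 × 0.10 / 0.012 = 10.9 m/d

10.9 m/d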